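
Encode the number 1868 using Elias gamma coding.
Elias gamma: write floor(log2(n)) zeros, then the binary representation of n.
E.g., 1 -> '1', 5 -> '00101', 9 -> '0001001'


num_bits = floor(log2(1868)) + 1 = 11
leading_zeros = num_bits - 1 = 10
binary(1868) = 11101001100

Elias gamma(1868) = '0000000000' + '11101001100' = 000000000011101001100 (21 bits)


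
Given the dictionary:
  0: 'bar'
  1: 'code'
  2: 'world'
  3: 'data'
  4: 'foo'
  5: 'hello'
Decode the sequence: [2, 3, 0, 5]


Look up each index in the dictionary:
  2 -> 'world'
  3 -> 'data'
  0 -> 'bar'
  5 -> 'hello'

Decoded: "world data bar hello"


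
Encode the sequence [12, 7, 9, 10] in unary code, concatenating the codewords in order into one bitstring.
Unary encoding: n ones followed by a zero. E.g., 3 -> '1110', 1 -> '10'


Encode each number as n ones followed by a terminating 0:
  12 -> 1111111111110 (13 bits)
  7 -> 11111110 (8 bits)
  9 -> 1111111110 (10 bits)
  10 -> 11111111110 (11 bits)
Total length = 13 + 8 + 10 + 11 = 42 bits.

Unary([12, 7, 9, 10]) = 111111111111011111110111111111011111111110 (42 bits)


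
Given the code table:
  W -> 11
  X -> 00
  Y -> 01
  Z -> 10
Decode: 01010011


Decoding:
01 -> Y
01 -> Y
00 -> X
11 -> W


Result: YYXW


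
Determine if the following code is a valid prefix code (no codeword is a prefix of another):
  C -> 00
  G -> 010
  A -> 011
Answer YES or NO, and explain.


Checking each pair (does one codeword prefix another?):
  C='00' vs G='010': no prefix
  C='00' vs A='011': no prefix
  G='010' vs C='00': no prefix
  G='010' vs A='011': no prefix
  A='011' vs C='00': no prefix
  A='011' vs G='010': no prefix
No violation found over all pairs.

YES -- this is a valid prefix code. No codeword is a prefix of any other codeword.


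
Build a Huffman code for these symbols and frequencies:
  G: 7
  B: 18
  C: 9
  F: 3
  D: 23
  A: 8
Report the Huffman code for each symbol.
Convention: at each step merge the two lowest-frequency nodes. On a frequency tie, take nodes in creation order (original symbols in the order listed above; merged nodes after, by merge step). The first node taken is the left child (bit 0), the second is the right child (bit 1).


Huffman tree construction:
Step 1: Merge F(3) + G(7) = 10
Step 2: Merge A(8) + C(9) = 17
Step 3: Merge (F+G)(10) + (A+C)(17) = 27
Step 4: Merge B(18) + D(23) = 41
Step 5: Merge ((F+G)+(A+C))(27) + (B+D)(41) = 68
Read each symbol's code off the tree from the root (left child = 0, right child = 1).

Codes:
  G: 001 (length 3)
  B: 10 (length 2)
  C: 011 (length 3)
  F: 000 (length 3)
  D: 11 (length 2)
  A: 010 (length 3)
Average code length: 163/68 = 2.3971 bits/symbol


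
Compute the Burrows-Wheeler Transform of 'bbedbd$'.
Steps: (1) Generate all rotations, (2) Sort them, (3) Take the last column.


Rotations (sorted):
  0: $bbedbd -> last char: d
  1: bbedbd$ -> last char: $
  2: bd$bbed -> last char: d
  3: bedbd$b -> last char: b
  4: d$bbedb -> last char: b
  5: dbd$bbe -> last char: e
  6: edbd$bb -> last char: b


BWT = d$dbbeb


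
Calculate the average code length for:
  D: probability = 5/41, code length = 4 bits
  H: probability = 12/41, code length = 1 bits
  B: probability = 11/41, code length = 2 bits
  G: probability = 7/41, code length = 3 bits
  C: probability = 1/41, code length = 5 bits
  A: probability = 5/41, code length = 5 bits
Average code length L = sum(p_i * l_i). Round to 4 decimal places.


Weighted contributions p_i * l_i:
  D: (5/41) * 4 = 20/41
  H: (12/41) * 1 = 12/41
  B: (11/41) * 2 = 22/41
  G: (7/41) * 3 = 21/41
  C: (1/41) * 5 = 5/41
  A: (5/41) * 5 = 25/41
Sum = (20 + 12 + 22 + 21 + 5 + 25)/41 = 105/41

L = 105/41 = 2.5610 bits/symbol


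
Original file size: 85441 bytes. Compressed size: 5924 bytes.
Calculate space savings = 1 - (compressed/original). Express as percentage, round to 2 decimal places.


ratio = compressed/original = 5924/85441 = 0.069334
savings = 1 - ratio = 1 - 0.069334 = 0.930666
as a percentage: 0.930666 * 100 = 93.07%

Space savings = 1 - 5924/85441 = 93.07%


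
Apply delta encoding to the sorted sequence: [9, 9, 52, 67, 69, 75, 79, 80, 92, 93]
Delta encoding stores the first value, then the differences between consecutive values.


First value: 9
Deltas:
  9 - 9 = 0
  52 - 9 = 43
  67 - 52 = 15
  69 - 67 = 2
  75 - 69 = 6
  79 - 75 = 4
  80 - 79 = 1
  92 - 80 = 12
  93 - 92 = 1


Delta encoded: [9, 0, 43, 15, 2, 6, 4, 1, 12, 1]


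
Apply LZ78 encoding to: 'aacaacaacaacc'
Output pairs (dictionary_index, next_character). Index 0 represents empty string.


LZ78 encoding steps:
Dictionary: {0: ''}
Step 1: w='' (idx 0), next='a' -> output (0, 'a'), add 'a' as idx 1
Step 2: w='a' (idx 1), next='c' -> output (1, 'c'), add 'ac' as idx 2
Step 3: w='a' (idx 1), next='a' -> output (1, 'a'), add 'aa' as idx 3
Step 4: w='' (idx 0), next='c' -> output (0, 'c'), add 'c' as idx 4
Step 5: w='aa' (idx 3), next='c' -> output (3, 'c'), add 'aac' as idx 5
Step 6: w='aac' (idx 5), next='c' -> output (5, 'c'), add 'aacc' as idx 6


Encoded: [(0, 'a'), (1, 'c'), (1, 'a'), (0, 'c'), (3, 'c'), (5, 'c')]


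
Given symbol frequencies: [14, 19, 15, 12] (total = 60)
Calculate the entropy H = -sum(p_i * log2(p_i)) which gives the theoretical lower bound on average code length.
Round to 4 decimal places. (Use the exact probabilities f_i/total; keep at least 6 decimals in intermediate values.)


Per-symbol terms -p_i * log2(p_i) with p_i = f_i/60:
  p = 14/60 = 0.233333: log2(p) = -2.099536, -p*log2(p) = 0.489892
  p = 19/60 = 0.316667: log2(p) = -1.658963, -p*log2(p) = 0.525338
  p = 15/60 = 0.250000: log2(p) = -2.000000, -p*log2(p) = 0.500000
  p = 12/60 = 0.200000: log2(p) = -2.321928, -p*log2(p) = 0.464386
H = 0.489892 + 0.525338 + 0.500000 + 0.464386 = 1.979616

H = 1.9796 bits/symbol


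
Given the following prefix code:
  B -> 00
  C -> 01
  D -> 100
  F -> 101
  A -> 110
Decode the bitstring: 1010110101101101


Decoding step by step:
Bits 101 -> F
Bits 01 -> C
Bits 101 -> F
Bits 01 -> C
Bits 101 -> F
Bits 101 -> F


Decoded message: FCFCFF


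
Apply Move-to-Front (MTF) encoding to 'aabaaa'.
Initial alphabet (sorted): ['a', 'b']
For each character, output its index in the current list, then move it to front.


MTF encoding:
'a': index 0 in ['a', 'b'] -> ['a', 'b']
'a': index 0 in ['a', 'b'] -> ['a', 'b']
'b': index 1 in ['a', 'b'] -> ['b', 'a']
'a': index 1 in ['b', 'a'] -> ['a', 'b']
'a': index 0 in ['a', 'b'] -> ['a', 'b']
'a': index 0 in ['a', 'b'] -> ['a', 'b']


Output: [0, 0, 1, 1, 0, 0]


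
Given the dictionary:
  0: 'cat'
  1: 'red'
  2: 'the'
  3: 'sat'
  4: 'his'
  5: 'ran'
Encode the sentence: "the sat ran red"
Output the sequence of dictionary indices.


Look up each word in the dictionary:
  'the' -> 2
  'sat' -> 3
  'ran' -> 5
  'red' -> 1

Encoded: [2, 3, 5, 1]


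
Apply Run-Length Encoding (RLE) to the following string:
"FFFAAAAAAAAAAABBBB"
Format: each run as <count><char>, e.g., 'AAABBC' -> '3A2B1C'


Scanning runs left to right:
  i=0: run of 'F' x 3 -> '3F'
  i=3: run of 'A' x 11 -> '11A'
  i=14: run of 'B' x 4 -> '4B'

RLE = 3F11A4B


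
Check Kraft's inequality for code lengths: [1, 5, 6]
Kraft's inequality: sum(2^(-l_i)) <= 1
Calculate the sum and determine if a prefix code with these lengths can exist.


Sum = 2^(-1) + 2^(-5) + 2^(-6)
    = 0.5 + 0.03125 + 0.015625
    = 35/64 = 0.546875
Since 0.546875 <= 1, Kraft's inequality IS satisfied.
A prefix code with these lengths CAN exist.

Kraft sum = 0.546875. Satisfied.


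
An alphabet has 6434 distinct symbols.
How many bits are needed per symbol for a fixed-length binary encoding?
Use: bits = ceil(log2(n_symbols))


log2(6434) = 12.6515
Bracket: 2^12 = 4096 < 6434 <= 2^13 = 8192
So ceil(log2(6434)) = 13

bits = ceil(log2(6434)) = ceil(12.6515) = 13 bits


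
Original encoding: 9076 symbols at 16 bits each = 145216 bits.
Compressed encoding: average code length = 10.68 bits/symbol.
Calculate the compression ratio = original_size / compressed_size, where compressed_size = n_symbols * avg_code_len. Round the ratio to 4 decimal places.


original_size = n_symbols * orig_bits = 9076 * 16 = 145216 bits
compressed_size = n_symbols * avg_code_len = 9076 * 10.68 = 96931.68 bits
ratio = original_size / compressed_size = 145216 / 96931.68 = 1.4981

Compression ratio = 1.4981


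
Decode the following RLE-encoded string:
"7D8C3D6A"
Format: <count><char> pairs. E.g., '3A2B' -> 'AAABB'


Expanding each <count><char> pair:
  7D -> 'DDDDDDD'
  8C -> 'CCCCCCCC'
  3D -> 'DDD'
  6A -> 'AAAAAA'

Decoded = DDDDDDDCCCCCCCCDDDAAAAAA


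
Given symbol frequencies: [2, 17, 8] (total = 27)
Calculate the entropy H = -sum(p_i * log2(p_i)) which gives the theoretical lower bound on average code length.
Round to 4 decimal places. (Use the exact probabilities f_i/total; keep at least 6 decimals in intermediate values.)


Per-symbol terms -p_i * log2(p_i) with p_i = f_i/27:
  p = 2/27 = 0.074074: log2(p) = -3.754888, -p*log2(p) = 0.278140
  p = 17/27 = 0.629630: log2(p) = -0.667425, -p*log2(p) = 0.420230
  p = 8/27 = 0.296296: log2(p) = -1.754888, -p*log2(p) = 0.519967
H = 0.278140 + 0.420230 + 0.519967 = 1.218337

H = 1.2183 bits/symbol


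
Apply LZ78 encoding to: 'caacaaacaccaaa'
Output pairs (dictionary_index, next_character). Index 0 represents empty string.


LZ78 encoding steps:
Dictionary: {0: ''}
Step 1: w='' (idx 0), next='c' -> output (0, 'c'), add 'c' as idx 1
Step 2: w='' (idx 0), next='a' -> output (0, 'a'), add 'a' as idx 2
Step 3: w='a' (idx 2), next='c' -> output (2, 'c'), add 'ac' as idx 3
Step 4: w='a' (idx 2), next='a' -> output (2, 'a'), add 'aa' as idx 4
Step 5: w='ac' (idx 3), next='a' -> output (3, 'a'), add 'aca' as idx 5
Step 6: w='c' (idx 1), next='c' -> output (1, 'c'), add 'cc' as idx 6
Step 7: w='aa' (idx 4), next='a' -> output (4, 'a'), add 'aaa' as idx 7


Encoded: [(0, 'c'), (0, 'a'), (2, 'c'), (2, 'a'), (3, 'a'), (1, 'c'), (4, 'a')]


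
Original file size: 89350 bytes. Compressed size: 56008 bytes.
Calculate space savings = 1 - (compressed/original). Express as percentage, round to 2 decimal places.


ratio = compressed/original = 56008/89350 = 0.626838
savings = 1 - ratio = 1 - 0.626838 = 0.373162
as a percentage: 0.373162 * 100 = 37.32%

Space savings = 1 - 56008/89350 = 37.32%


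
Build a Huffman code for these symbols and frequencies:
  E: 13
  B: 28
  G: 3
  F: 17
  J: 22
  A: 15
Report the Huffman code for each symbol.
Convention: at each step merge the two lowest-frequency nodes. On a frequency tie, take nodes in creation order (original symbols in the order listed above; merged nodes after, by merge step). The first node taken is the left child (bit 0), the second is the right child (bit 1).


Huffman tree construction:
Step 1: Merge G(3) + E(13) = 16
Step 2: Merge A(15) + (G+E)(16) = 31
Step 3: Merge F(17) + J(22) = 39
Step 4: Merge B(28) + (A+(G+E))(31) = 59
Step 5: Merge (F+J)(39) + (B+(A+(G+E)))(59) = 98
Read each symbol's code off the tree from the root (left child = 0, right child = 1).

Codes:
  E: 1111 (length 4)
  B: 10 (length 2)
  G: 1110 (length 4)
  F: 00 (length 2)
  J: 01 (length 2)
  A: 110 (length 3)
Average code length: 243/98 = 2.4796 bits/symbol


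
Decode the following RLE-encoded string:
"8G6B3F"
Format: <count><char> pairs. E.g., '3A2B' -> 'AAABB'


Expanding each <count><char> pair:
  8G -> 'GGGGGGGG'
  6B -> 'BBBBBB'
  3F -> 'FFF'

Decoded = GGGGGGGGBBBBBBFFF


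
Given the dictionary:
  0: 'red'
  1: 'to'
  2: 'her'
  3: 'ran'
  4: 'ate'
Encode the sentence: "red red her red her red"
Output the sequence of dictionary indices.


Look up each word in the dictionary:
  'red' -> 0
  'red' -> 0
  'her' -> 2
  'red' -> 0
  'her' -> 2
  'red' -> 0

Encoded: [0, 0, 2, 0, 2, 0]


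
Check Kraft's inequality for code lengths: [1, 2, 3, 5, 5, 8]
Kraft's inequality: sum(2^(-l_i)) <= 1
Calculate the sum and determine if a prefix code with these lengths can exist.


Sum = 2^(-1) + 2^(-2) + 2^(-3) + 2^(-5) + 2^(-5) + 2^(-8)
    = 0.5 + 0.25 + 0.125 + 0.03125 + 0.03125 + 0.00390625
    = 241/256 = 0.94140625
Since 0.94140625 <= 1, Kraft's inequality IS satisfied.
A prefix code with these lengths CAN exist.

Kraft sum = 0.94140625. Satisfied.


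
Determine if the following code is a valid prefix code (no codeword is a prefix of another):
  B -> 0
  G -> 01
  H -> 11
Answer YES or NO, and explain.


Checking each pair (does one codeword prefix another?):
  B='0' vs G='01': prefix -- VIOLATION

NO -- this is NOT a valid prefix code. B (0) is a prefix of G (01).


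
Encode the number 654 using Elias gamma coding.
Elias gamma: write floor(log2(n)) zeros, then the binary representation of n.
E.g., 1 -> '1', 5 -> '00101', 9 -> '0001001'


num_bits = floor(log2(654)) + 1 = 10
leading_zeros = num_bits - 1 = 9
binary(654) = 1010001110

Elias gamma(654) = '000000000' + '1010001110' = 0000000001010001110 (19 bits)


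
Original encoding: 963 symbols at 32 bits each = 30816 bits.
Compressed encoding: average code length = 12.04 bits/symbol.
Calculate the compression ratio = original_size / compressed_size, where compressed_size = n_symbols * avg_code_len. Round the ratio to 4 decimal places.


original_size = n_symbols * orig_bits = 963 * 32 = 30816 bits
compressed_size = n_symbols * avg_code_len = 963 * 12.04 = 11594.52 bits
ratio = original_size / compressed_size = 30816 / 11594.52 = 2.6578

Compression ratio = 2.6578


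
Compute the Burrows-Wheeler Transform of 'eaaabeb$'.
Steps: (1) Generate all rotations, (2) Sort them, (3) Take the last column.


Rotations (sorted):
  0: $eaaabeb -> last char: b
  1: aaabeb$e -> last char: e
  2: aabeb$ea -> last char: a
  3: abeb$eaa -> last char: a
  4: b$eaaabe -> last char: e
  5: beb$eaaa -> last char: a
  6: eaaabeb$ -> last char: $
  7: eb$eaaab -> last char: b


BWT = beaaea$b


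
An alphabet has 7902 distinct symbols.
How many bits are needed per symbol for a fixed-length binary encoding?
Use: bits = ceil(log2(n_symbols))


log2(7902) = 12.948
Bracket: 2^12 = 4096 < 7902 <= 2^13 = 8192
So ceil(log2(7902)) = 13

bits = ceil(log2(7902)) = ceil(12.948) = 13 bits


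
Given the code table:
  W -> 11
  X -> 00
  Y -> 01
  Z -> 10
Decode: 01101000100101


Decoding:
01 -> Y
10 -> Z
10 -> Z
00 -> X
10 -> Z
01 -> Y
01 -> Y


Result: YZZXZYY


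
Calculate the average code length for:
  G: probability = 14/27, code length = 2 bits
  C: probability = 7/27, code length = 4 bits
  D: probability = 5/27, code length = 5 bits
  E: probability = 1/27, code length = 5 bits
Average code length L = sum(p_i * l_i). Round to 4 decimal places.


Weighted contributions p_i * l_i:
  G: (14/27) * 2 = 28/27
  C: (7/27) * 4 = 28/27
  D: (5/27) * 5 = 25/27
  E: (1/27) * 5 = 5/27
Sum = (28 + 28 + 25 + 5)/27 = 86/27

L = 86/27 = 3.1852 bits/symbol


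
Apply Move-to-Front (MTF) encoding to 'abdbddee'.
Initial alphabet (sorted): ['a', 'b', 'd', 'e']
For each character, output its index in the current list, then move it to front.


MTF encoding:
'a': index 0 in ['a', 'b', 'd', 'e'] -> ['a', 'b', 'd', 'e']
'b': index 1 in ['a', 'b', 'd', 'e'] -> ['b', 'a', 'd', 'e']
'd': index 2 in ['b', 'a', 'd', 'e'] -> ['d', 'b', 'a', 'e']
'b': index 1 in ['d', 'b', 'a', 'e'] -> ['b', 'd', 'a', 'e']
'd': index 1 in ['b', 'd', 'a', 'e'] -> ['d', 'b', 'a', 'e']
'd': index 0 in ['d', 'b', 'a', 'e'] -> ['d', 'b', 'a', 'e']
'e': index 3 in ['d', 'b', 'a', 'e'] -> ['e', 'd', 'b', 'a']
'e': index 0 in ['e', 'd', 'b', 'a'] -> ['e', 'd', 'b', 'a']


Output: [0, 1, 2, 1, 1, 0, 3, 0]


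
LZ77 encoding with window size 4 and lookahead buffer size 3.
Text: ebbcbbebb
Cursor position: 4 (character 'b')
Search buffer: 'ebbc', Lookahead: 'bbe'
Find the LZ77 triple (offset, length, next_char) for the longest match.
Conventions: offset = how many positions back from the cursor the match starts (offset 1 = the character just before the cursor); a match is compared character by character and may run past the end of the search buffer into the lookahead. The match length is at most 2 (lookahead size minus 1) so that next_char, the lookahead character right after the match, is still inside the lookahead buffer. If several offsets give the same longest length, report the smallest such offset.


Try each offset into the search buffer:
  offset=1 (pos 3, char 'c'): match length 0
  offset=2 (pos 2, char 'b'): match length 1
  offset=3 (pos 1, char 'b'): match length 2
  offset=4 (pos 0, char 'e'): match length 0
Longest match has length 2 at offset 3.
next_char = character at position 4 + 2 = 6 -> 'e'

Best match: offset=3, length=2 (matching 'bb' starting at position 1)
LZ77 triple: (3, 2, 'e')


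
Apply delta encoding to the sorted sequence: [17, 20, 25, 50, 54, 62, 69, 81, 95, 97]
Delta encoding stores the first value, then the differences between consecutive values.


First value: 17
Deltas:
  20 - 17 = 3
  25 - 20 = 5
  50 - 25 = 25
  54 - 50 = 4
  62 - 54 = 8
  69 - 62 = 7
  81 - 69 = 12
  95 - 81 = 14
  97 - 95 = 2


Delta encoded: [17, 3, 5, 25, 4, 8, 7, 12, 14, 2]


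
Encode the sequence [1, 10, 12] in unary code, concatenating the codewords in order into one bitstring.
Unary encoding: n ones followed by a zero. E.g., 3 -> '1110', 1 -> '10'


Encode each number as n ones followed by a terminating 0:
  1 -> 10 (2 bits)
  10 -> 11111111110 (11 bits)
  12 -> 1111111111110 (13 bits)
Total length = 2 + 11 + 13 = 26 bits.

Unary([1, 10, 12]) = 10111111111101111111111110 (26 bits)


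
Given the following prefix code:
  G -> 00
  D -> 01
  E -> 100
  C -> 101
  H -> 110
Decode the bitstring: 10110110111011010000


Decoding step by step:
Bits 101 -> C
Bits 101 -> C
Bits 101 -> C
Bits 110 -> H
Bits 110 -> H
Bits 100 -> E
Bits 00 -> G


Decoded message: CCCHHEG


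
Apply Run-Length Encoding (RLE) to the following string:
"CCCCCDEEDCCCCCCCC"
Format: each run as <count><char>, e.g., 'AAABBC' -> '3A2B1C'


Scanning runs left to right:
  i=0: run of 'C' x 5 -> '5C'
  i=5: run of 'D' x 1 -> '1D'
  i=6: run of 'E' x 2 -> '2E'
  i=8: run of 'D' x 1 -> '1D'
  i=9: run of 'C' x 8 -> '8C'

RLE = 5C1D2E1D8C


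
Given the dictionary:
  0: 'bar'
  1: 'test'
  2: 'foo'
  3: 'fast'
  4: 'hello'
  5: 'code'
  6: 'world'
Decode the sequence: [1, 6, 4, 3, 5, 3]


Look up each index in the dictionary:
  1 -> 'test'
  6 -> 'world'
  4 -> 'hello'
  3 -> 'fast'
  5 -> 'code'
  3 -> 'fast'

Decoded: "test world hello fast code fast"


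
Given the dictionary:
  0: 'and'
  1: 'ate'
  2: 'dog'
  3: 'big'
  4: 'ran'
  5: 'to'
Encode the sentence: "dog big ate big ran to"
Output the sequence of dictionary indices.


Look up each word in the dictionary:
  'dog' -> 2
  'big' -> 3
  'ate' -> 1
  'big' -> 3
  'ran' -> 4
  'to' -> 5

Encoded: [2, 3, 1, 3, 4, 5]


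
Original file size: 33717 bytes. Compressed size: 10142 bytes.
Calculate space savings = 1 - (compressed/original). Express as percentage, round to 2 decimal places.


ratio = compressed/original = 10142/33717 = 0.300798
savings = 1 - ratio = 1 - 0.300798 = 0.699202
as a percentage: 0.699202 * 100 = 69.92%

Space savings = 1 - 10142/33717 = 69.92%


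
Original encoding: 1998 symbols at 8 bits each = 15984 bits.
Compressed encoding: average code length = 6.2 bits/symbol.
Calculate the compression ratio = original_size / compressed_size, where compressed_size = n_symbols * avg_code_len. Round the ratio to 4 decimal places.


original_size = n_symbols * orig_bits = 1998 * 8 = 15984 bits
compressed_size = n_symbols * avg_code_len = 1998 * 6.2 = 12387.6 bits
ratio = original_size / compressed_size = 15984 / 12387.6 = 1.2903

Compression ratio = 1.2903


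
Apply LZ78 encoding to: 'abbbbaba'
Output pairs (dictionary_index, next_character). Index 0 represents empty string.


LZ78 encoding steps:
Dictionary: {0: ''}
Step 1: w='' (idx 0), next='a' -> output (0, 'a'), add 'a' as idx 1
Step 2: w='' (idx 0), next='b' -> output (0, 'b'), add 'b' as idx 2
Step 3: w='b' (idx 2), next='b' -> output (2, 'b'), add 'bb' as idx 3
Step 4: w='b' (idx 2), next='a' -> output (2, 'a'), add 'ba' as idx 4
Step 5: w='ba' (idx 4), end of input -> output (4, '')


Encoded: [(0, 'a'), (0, 'b'), (2, 'b'), (2, 'a'), (4, '')]


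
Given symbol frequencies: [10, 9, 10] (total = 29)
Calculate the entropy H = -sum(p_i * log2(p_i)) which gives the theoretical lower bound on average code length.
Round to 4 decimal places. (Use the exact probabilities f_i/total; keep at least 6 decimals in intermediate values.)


Per-symbol terms -p_i * log2(p_i) with p_i = f_i/29:
  p = 10/29 = 0.344828: log2(p) = -1.536053, -p*log2(p) = 0.529673
  p = 9/29 = 0.310345: log2(p) = -1.688056, -p*log2(p) = 0.523879
  p = 10/29 = 0.344828: log2(p) = -1.536053, -p*log2(p) = 0.529673
H = 0.529673 + 0.523879 + 0.529673 = 1.583225

H = 1.5832 bits/symbol


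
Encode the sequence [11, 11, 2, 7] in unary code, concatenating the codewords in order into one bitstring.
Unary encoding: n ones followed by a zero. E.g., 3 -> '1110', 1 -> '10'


Encode each number as n ones followed by a terminating 0:
  11 -> 111111111110 (12 bits)
  11 -> 111111111110 (12 bits)
  2 -> 110 (3 bits)
  7 -> 11111110 (8 bits)
Total length = 12 + 12 + 3 + 8 = 35 bits.

Unary([11, 11, 2, 7]) = 11111111111011111111111011011111110 (35 bits)


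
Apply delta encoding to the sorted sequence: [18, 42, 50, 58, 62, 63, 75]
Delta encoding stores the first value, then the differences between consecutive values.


First value: 18
Deltas:
  42 - 18 = 24
  50 - 42 = 8
  58 - 50 = 8
  62 - 58 = 4
  63 - 62 = 1
  75 - 63 = 12


Delta encoded: [18, 24, 8, 8, 4, 1, 12]


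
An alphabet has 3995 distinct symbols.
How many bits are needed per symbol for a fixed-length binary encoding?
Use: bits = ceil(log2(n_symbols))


log2(3995) = 11.964
Bracket: 2^11 = 2048 < 3995 <= 2^12 = 4096
So ceil(log2(3995)) = 12

bits = ceil(log2(3995)) = ceil(11.964) = 12 bits


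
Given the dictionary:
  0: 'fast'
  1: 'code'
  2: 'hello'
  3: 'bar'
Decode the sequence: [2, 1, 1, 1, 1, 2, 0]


Look up each index in the dictionary:
  2 -> 'hello'
  1 -> 'code'
  1 -> 'code'
  1 -> 'code'
  1 -> 'code'
  2 -> 'hello'
  0 -> 'fast'

Decoded: "hello code code code code hello fast"


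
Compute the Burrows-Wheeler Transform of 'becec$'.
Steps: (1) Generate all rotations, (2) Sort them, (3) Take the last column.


Rotations (sorted):
  0: $becec -> last char: c
  1: becec$ -> last char: $
  2: c$bece -> last char: e
  3: cec$be -> last char: e
  4: ec$bec -> last char: c
  5: ecec$b -> last char: b


BWT = c$eecb


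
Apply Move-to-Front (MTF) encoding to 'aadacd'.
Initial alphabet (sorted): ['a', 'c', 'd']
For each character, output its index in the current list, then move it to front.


MTF encoding:
'a': index 0 in ['a', 'c', 'd'] -> ['a', 'c', 'd']
'a': index 0 in ['a', 'c', 'd'] -> ['a', 'c', 'd']
'd': index 2 in ['a', 'c', 'd'] -> ['d', 'a', 'c']
'a': index 1 in ['d', 'a', 'c'] -> ['a', 'd', 'c']
'c': index 2 in ['a', 'd', 'c'] -> ['c', 'a', 'd']
'd': index 2 in ['c', 'a', 'd'] -> ['d', 'c', 'a']


Output: [0, 0, 2, 1, 2, 2]


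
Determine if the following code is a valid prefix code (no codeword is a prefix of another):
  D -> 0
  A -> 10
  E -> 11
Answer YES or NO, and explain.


Checking each pair (does one codeword prefix another?):
  D='0' vs A='10': no prefix
  D='0' vs E='11': no prefix
  A='10' vs D='0': no prefix
  A='10' vs E='11': no prefix
  E='11' vs D='0': no prefix
  E='11' vs A='10': no prefix
No violation found over all pairs.

YES -- this is a valid prefix code. No codeword is a prefix of any other codeword.


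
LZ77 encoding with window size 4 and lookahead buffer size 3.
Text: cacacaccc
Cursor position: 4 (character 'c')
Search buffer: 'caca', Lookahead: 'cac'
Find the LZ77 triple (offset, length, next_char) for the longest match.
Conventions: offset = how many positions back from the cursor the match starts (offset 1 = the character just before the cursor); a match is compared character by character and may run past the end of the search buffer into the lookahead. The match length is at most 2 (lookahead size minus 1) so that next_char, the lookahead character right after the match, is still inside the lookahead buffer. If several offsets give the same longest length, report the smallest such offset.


Try each offset into the search buffer:
  offset=1 (pos 3, char 'a'): match length 0
  offset=2 (pos 2, char 'c'): match length 2
  offset=3 (pos 1, char 'a'): match length 0
  offset=4 (pos 0, char 'c'): match length 2
Longest match has length 2, found at offsets 2, 4; take the smallest, offset 2.
next_char = character at position 4 + 2 = 6 -> 'c'

Best match: offset=2, length=2 (matching 'ca' starting at position 2)
LZ77 triple: (2, 2, 'c')


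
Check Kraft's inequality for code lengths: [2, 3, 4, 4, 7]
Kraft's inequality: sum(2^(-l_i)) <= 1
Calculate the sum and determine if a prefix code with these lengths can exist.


Sum = 2^(-2) + 2^(-3) + 2^(-4) + 2^(-4) + 2^(-7)
    = 0.25 + 0.125 + 0.0625 + 0.0625 + 0.0078125
    = 65/128 = 0.5078125
Since 0.5078125 <= 1, Kraft's inequality IS satisfied.
A prefix code with these lengths CAN exist.

Kraft sum = 0.5078125. Satisfied.


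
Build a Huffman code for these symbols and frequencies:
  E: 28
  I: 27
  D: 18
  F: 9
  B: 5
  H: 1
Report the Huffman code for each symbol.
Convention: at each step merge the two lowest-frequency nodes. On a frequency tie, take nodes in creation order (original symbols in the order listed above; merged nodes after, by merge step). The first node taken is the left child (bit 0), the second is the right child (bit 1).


Huffman tree construction:
Step 1: Merge H(1) + B(5) = 6
Step 2: Merge (H+B)(6) + F(9) = 15
Step 3: Merge ((H+B)+F)(15) + D(18) = 33
Step 4: Merge I(27) + E(28) = 55
Step 5: Merge (((H+B)+F)+D)(33) + (I+E)(55) = 88
Read each symbol's code off the tree from the root (left child = 0, right child = 1).

Codes:
  E: 11 (length 2)
  I: 10 (length 2)
  D: 01 (length 2)
  F: 001 (length 3)
  B: 0001 (length 4)
  H: 0000 (length 4)
Average code length: 197/88 = 2.2386 bits/symbol


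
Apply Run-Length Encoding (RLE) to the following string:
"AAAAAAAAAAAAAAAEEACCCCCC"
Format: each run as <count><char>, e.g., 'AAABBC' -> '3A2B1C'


Scanning runs left to right:
  i=0: run of 'A' x 15 -> '15A'
  i=15: run of 'E' x 2 -> '2E'
  i=17: run of 'A' x 1 -> '1A'
  i=18: run of 'C' x 6 -> '6C'

RLE = 15A2E1A6C


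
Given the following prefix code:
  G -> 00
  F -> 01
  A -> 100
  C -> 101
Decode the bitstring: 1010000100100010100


Decoding step by step:
Bits 101 -> C
Bits 00 -> G
Bits 00 -> G
Bits 100 -> A
Bits 100 -> A
Bits 01 -> F
Bits 01 -> F
Bits 00 -> G


Decoded message: CGGAAFFG


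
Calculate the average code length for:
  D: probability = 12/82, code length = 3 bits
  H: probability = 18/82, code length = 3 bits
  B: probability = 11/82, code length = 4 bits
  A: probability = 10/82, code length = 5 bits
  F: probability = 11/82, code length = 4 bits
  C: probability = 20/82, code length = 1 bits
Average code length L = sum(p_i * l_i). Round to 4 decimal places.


Weighted contributions p_i * l_i:
  D: (12/82) * 3 = 36/82
  H: (18/82) * 3 = 54/82
  B: (11/82) * 4 = 44/82
  A: (10/82) * 5 = 50/82
  F: (11/82) * 4 = 44/82
  C: (20/82) * 1 = 20/82
Sum = (36 + 54 + 44 + 50 + 44 + 20)/82 = 248/82

L = 248/82 = 3.0244 bits/symbol


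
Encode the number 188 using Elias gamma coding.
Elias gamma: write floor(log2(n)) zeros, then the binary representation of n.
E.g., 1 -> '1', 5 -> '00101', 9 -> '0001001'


num_bits = floor(log2(188)) + 1 = 8
leading_zeros = num_bits - 1 = 7
binary(188) = 10111100

Elias gamma(188) = '0000000' + '10111100' = 000000010111100 (15 bits)


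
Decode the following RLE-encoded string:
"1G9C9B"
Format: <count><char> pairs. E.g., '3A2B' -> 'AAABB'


Expanding each <count><char> pair:
  1G -> 'G'
  9C -> 'CCCCCCCCC'
  9B -> 'BBBBBBBBB'

Decoded = GCCCCCCCCCBBBBBBBBB


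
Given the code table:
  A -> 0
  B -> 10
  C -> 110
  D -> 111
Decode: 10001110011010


Decoding:
10 -> B
0 -> A
0 -> A
111 -> D
0 -> A
0 -> A
110 -> C
10 -> B


Result: BAADAACB


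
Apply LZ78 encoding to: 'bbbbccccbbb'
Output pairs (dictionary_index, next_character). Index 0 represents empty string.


LZ78 encoding steps:
Dictionary: {0: ''}
Step 1: w='' (idx 0), next='b' -> output (0, 'b'), add 'b' as idx 1
Step 2: w='b' (idx 1), next='b' -> output (1, 'b'), add 'bb' as idx 2
Step 3: w='b' (idx 1), next='c' -> output (1, 'c'), add 'bc' as idx 3
Step 4: w='' (idx 0), next='c' -> output (0, 'c'), add 'c' as idx 4
Step 5: w='c' (idx 4), next='c' -> output (4, 'c'), add 'cc' as idx 5
Step 6: w='bb' (idx 2), next='b' -> output (2, 'b'), add 'bbb' as idx 6


Encoded: [(0, 'b'), (1, 'b'), (1, 'c'), (0, 'c'), (4, 'c'), (2, 'b')]


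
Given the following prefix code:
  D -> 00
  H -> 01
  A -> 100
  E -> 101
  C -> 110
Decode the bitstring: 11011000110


Decoding step by step:
Bits 110 -> C
Bits 110 -> C
Bits 00 -> D
Bits 110 -> C


Decoded message: CCDC


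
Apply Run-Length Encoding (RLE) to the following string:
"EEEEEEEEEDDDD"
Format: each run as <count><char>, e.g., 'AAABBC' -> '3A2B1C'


Scanning runs left to right:
  i=0: run of 'E' x 9 -> '9E'
  i=9: run of 'D' x 4 -> '4D'

RLE = 9E4D


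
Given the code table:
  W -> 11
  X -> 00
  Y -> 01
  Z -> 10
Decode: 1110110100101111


Decoding:
11 -> W
10 -> Z
11 -> W
01 -> Y
00 -> X
10 -> Z
11 -> W
11 -> W


Result: WZWYXZWW


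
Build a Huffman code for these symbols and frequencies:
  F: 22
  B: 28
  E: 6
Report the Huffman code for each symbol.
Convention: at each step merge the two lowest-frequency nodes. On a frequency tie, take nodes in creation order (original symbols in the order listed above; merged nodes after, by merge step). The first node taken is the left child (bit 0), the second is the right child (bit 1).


Huffman tree construction:
Step 1: Merge E(6) + F(22) = 28
Step 2: Merge B(28) + (E+F)(28) = 56
Read each symbol's code off the tree from the root (left child = 0, right child = 1).

Codes:
  F: 11 (length 2)
  B: 0 (length 1)
  E: 10 (length 2)
Average code length: 84/56 = 1.5000 bits/symbol


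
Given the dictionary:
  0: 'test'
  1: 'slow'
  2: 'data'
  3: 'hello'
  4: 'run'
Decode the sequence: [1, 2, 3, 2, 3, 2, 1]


Look up each index in the dictionary:
  1 -> 'slow'
  2 -> 'data'
  3 -> 'hello'
  2 -> 'data'
  3 -> 'hello'
  2 -> 'data'
  1 -> 'slow'

Decoded: "slow data hello data hello data slow"


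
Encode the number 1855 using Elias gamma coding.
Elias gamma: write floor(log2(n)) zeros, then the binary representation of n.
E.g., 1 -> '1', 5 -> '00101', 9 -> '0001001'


num_bits = floor(log2(1855)) + 1 = 11
leading_zeros = num_bits - 1 = 10
binary(1855) = 11100111111

Elias gamma(1855) = '0000000000' + '11100111111' = 000000000011100111111 (21 bits)


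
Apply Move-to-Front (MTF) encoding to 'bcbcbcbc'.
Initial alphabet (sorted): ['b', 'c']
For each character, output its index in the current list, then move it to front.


MTF encoding:
'b': index 0 in ['b', 'c'] -> ['b', 'c']
'c': index 1 in ['b', 'c'] -> ['c', 'b']
'b': index 1 in ['c', 'b'] -> ['b', 'c']
'c': index 1 in ['b', 'c'] -> ['c', 'b']
'b': index 1 in ['c', 'b'] -> ['b', 'c']
'c': index 1 in ['b', 'c'] -> ['c', 'b']
'b': index 1 in ['c', 'b'] -> ['b', 'c']
'c': index 1 in ['b', 'c'] -> ['c', 'b']


Output: [0, 1, 1, 1, 1, 1, 1, 1]


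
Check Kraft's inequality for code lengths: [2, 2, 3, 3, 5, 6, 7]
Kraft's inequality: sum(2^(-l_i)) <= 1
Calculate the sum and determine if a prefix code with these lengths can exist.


Sum = 2^(-2) + 2^(-2) + 2^(-3) + 2^(-3) + 2^(-5) + 2^(-6) + 2^(-7)
    = 0.25 + 0.25 + 0.125 + 0.125 + 0.03125 + 0.015625 + 0.0078125
    = 103/128 = 0.8046875
Since 0.8046875 <= 1, Kraft's inequality IS satisfied.
A prefix code with these lengths CAN exist.

Kraft sum = 0.8046875. Satisfied.


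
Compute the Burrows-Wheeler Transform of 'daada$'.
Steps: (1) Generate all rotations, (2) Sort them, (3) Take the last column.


Rotations (sorted):
  0: $daada -> last char: a
  1: a$daad -> last char: d
  2: aada$d -> last char: d
  3: ada$da -> last char: a
  4: da$daa -> last char: a
  5: daada$ -> last char: $


BWT = addaa$


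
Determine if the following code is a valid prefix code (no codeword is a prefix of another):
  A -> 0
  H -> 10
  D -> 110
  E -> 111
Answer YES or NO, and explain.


Checking each pair (does one codeword prefix another?):
  A='0' vs H='10': no prefix
  A='0' vs D='110': no prefix
  A='0' vs E='111': no prefix
  H='10' vs A='0': no prefix
  H='10' vs D='110': no prefix
  H='10' vs E='111': no prefix
  D='110' vs A='0': no prefix
  D='110' vs H='10': no prefix
  D='110' vs E='111': no prefix
  E='111' vs A='0': no prefix
  E='111' vs H='10': no prefix
  E='111' vs D='110': no prefix
No violation found over all pairs.

YES -- this is a valid prefix code. No codeword is a prefix of any other codeword.


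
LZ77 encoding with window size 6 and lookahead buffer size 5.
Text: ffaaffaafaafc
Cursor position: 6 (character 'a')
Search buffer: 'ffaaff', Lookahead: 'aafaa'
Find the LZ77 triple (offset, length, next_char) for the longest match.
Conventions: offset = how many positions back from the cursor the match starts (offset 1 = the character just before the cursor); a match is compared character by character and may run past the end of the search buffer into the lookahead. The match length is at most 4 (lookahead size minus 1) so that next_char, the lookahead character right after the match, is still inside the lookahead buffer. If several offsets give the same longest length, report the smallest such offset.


Try each offset into the search buffer:
  offset=1 (pos 5, char 'f'): match length 0
  offset=2 (pos 4, char 'f'): match length 0
  offset=3 (pos 3, char 'a'): match length 1
  offset=4 (pos 2, char 'a'): match length 3
  offset=5 (pos 1, char 'f'): match length 0
  offset=6 (pos 0, char 'f'): match length 0
Longest match has length 3 at offset 4.
next_char = character at position 6 + 3 = 9 -> 'a'

Best match: offset=4, length=3 (matching 'aaf' starting at position 2)
LZ77 triple: (4, 3, 'a')


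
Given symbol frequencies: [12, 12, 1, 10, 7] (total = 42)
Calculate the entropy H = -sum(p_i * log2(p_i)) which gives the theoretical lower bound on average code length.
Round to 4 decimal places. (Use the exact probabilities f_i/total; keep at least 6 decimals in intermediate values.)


Per-symbol terms -p_i * log2(p_i) with p_i = f_i/42:
  p = 12/42 = 0.285714: log2(p) = -1.807355, -p*log2(p) = 0.516387
  p = 12/42 = 0.285714: log2(p) = -1.807355, -p*log2(p) = 0.516387
  p = 1/42 = 0.023810: log2(p) = -5.392317, -p*log2(p) = 0.128389
  p = 10/42 = 0.238095: log2(p) = -2.070389, -p*log2(p) = 0.492950
  p = 7/42 = 0.166667: log2(p) = -2.584963, -p*log2(p) = 0.430827
H = 0.516387 + 0.516387 + 0.128389 + 0.492950 + 0.430827 = 2.084940

H = 2.0849 bits/symbol


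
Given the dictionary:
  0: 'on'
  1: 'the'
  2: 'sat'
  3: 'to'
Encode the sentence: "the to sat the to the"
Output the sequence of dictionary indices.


Look up each word in the dictionary:
  'the' -> 1
  'to' -> 3
  'sat' -> 2
  'the' -> 1
  'to' -> 3
  'the' -> 1

Encoded: [1, 3, 2, 1, 3, 1]


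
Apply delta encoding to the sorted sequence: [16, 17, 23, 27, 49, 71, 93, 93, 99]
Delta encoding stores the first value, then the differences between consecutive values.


First value: 16
Deltas:
  17 - 16 = 1
  23 - 17 = 6
  27 - 23 = 4
  49 - 27 = 22
  71 - 49 = 22
  93 - 71 = 22
  93 - 93 = 0
  99 - 93 = 6


Delta encoded: [16, 1, 6, 4, 22, 22, 22, 0, 6]


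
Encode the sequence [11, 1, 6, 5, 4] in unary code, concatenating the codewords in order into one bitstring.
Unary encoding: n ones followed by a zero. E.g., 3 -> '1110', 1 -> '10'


Encode each number as n ones followed by a terminating 0:
  11 -> 111111111110 (12 bits)
  1 -> 10 (2 bits)
  6 -> 1111110 (7 bits)
  5 -> 111110 (6 bits)
  4 -> 11110 (5 bits)
Total length = 12 + 2 + 7 + 6 + 5 = 32 bits.

Unary([11, 1, 6, 5, 4]) = 11111111111010111111011111011110 (32 bits)


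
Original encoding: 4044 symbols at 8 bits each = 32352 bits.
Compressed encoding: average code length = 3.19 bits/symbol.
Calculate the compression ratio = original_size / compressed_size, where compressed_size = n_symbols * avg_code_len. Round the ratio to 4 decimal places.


original_size = n_symbols * orig_bits = 4044 * 8 = 32352 bits
compressed_size = n_symbols * avg_code_len = 4044 * 3.19 = 12900.36 bits
ratio = original_size / compressed_size = 32352 / 12900.36 = 2.5078

Compression ratio = 2.5078


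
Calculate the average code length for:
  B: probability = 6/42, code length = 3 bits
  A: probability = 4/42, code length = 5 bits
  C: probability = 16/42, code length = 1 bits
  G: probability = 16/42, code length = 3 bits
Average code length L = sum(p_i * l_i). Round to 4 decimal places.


Weighted contributions p_i * l_i:
  B: (6/42) * 3 = 18/42
  A: (4/42) * 5 = 20/42
  C: (16/42) * 1 = 16/42
  G: (16/42) * 3 = 48/42
Sum = (18 + 20 + 16 + 48)/42 = 102/42

L = 102/42 = 2.4286 bits/symbol


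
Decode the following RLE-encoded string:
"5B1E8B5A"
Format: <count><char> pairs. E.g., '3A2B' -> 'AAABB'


Expanding each <count><char> pair:
  5B -> 'BBBBB'
  1E -> 'E'
  8B -> 'BBBBBBBB'
  5A -> 'AAAAA'

Decoded = BBBBBEBBBBBBBBAAAAA


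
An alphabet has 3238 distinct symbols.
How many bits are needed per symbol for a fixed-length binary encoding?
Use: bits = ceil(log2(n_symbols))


log2(3238) = 11.6609
Bracket: 2^11 = 2048 < 3238 <= 2^12 = 4096
So ceil(log2(3238)) = 12

bits = ceil(log2(3238)) = ceil(11.6609) = 12 bits


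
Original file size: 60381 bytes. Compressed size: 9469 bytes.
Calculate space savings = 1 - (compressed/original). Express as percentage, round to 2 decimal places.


ratio = compressed/original = 9469/60381 = 0.156821
savings = 1 - ratio = 1 - 0.156821 = 0.843179
as a percentage: 0.843179 * 100 = 84.32%

Space savings = 1 - 9469/60381 = 84.32%


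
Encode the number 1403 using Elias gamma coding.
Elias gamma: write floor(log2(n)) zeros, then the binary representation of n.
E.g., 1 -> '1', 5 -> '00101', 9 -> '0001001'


num_bits = floor(log2(1403)) + 1 = 11
leading_zeros = num_bits - 1 = 10
binary(1403) = 10101111011

Elias gamma(1403) = '0000000000' + '10101111011' = 000000000010101111011 (21 bits)


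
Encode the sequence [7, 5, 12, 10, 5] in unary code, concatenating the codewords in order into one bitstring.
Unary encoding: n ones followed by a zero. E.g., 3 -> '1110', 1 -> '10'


Encode each number as n ones followed by a terminating 0:
  7 -> 11111110 (8 bits)
  5 -> 111110 (6 bits)
  12 -> 1111111111110 (13 bits)
  10 -> 11111111110 (11 bits)
  5 -> 111110 (6 bits)
Total length = 8 + 6 + 13 + 11 + 6 = 44 bits.

Unary([7, 5, 12, 10, 5]) = 11111110111110111111111111011111111110111110 (44 bits)


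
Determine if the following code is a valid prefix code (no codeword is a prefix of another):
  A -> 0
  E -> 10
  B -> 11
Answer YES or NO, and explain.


Checking each pair (does one codeword prefix another?):
  A='0' vs E='10': no prefix
  A='0' vs B='11': no prefix
  E='10' vs A='0': no prefix
  E='10' vs B='11': no prefix
  B='11' vs A='0': no prefix
  B='11' vs E='10': no prefix
No violation found over all pairs.

YES -- this is a valid prefix code. No codeword is a prefix of any other codeword.


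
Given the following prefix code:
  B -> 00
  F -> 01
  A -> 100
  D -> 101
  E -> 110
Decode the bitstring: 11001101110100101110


Decoding step by step:
Bits 110 -> E
Bits 01 -> F
Bits 101 -> D
Bits 110 -> E
Bits 100 -> A
Bits 101 -> D
Bits 110 -> E


Decoded message: EFDEADE


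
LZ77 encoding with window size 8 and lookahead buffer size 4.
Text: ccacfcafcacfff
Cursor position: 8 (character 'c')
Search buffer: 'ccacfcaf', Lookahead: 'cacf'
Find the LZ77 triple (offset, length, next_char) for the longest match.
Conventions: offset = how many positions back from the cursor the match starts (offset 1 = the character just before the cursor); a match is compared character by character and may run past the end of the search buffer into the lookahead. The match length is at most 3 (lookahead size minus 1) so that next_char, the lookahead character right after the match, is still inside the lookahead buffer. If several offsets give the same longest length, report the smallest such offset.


Try each offset into the search buffer:
  offset=1 (pos 7, char 'f'): match length 0
  offset=2 (pos 6, char 'a'): match length 0
  offset=3 (pos 5, char 'c'): match length 2
  offset=4 (pos 4, char 'f'): match length 0
  offset=5 (pos 3, char 'c'): match length 1
  offset=6 (pos 2, char 'a'): match length 0
  offset=7 (pos 1, char 'c'): match length 3
  offset=8 (pos 0, char 'c'): match length 1
Longest match has length 3 at offset 7.
next_char = character at position 8 + 3 = 11 -> 'f'

Best match: offset=7, length=3 (matching 'cac' starting at position 1)
LZ77 triple: (7, 3, 'f')
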